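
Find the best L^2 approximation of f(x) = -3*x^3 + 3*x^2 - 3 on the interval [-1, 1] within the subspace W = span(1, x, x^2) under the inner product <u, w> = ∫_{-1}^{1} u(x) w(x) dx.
g(x) = 3*x^2 - 9*x/5 - 3

The best approximation g ∈ W is the orthogonal projection of f onto W. Writing g = a_0 + a_1 x + a_2 x^2, the coefficients solve the normal equations G · a = b where
  G_{ij} = <φ_i, φ_j> and b_i = <f, φ_i>, with φ_0 = 1, φ_1 = x, φ_2 = x^2.
G =
  [2, 0, 2/3]
  [0, 2/3, 0]
  [2/3, 0, 2/5],
b = (-4, -6/5, -4/5).
Solving gives a_0 = -3, a_1 = -9/5, a_2 = 3, so
  g(x) = 3*x^2 - 9*x/5 - 3.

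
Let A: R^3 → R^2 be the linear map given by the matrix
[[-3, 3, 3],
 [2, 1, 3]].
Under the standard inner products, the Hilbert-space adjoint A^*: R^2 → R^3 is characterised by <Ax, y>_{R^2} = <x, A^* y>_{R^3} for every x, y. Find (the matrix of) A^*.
A^* = A^T =
[[-3, 2],
 [3, 1],
 [3, 3]]

For real matrices with standard dot products, the defining identity <Ax, y> = <x, A^* y> gives (Ax)^T y = x^T (A^*) y, i.e. x^T A^T y = x^T (A^*) y. Since this holds for all x, y, we must have A^* = A^T. Therefore
A^* =
[[-3, 2],
 [3, 1],
 [3, 3]].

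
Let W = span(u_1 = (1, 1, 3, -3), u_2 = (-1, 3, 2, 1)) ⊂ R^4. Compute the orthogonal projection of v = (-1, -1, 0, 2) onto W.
proj_W(v) = (-32/55, 0, -56/55, 16/11)

Set up U = [u_1 | ... | u_2] ∈ R^(4×2). The projector onto W = col(U) is P = U (U^T U)^(-1) U^T.
Compute U^T U =
  [20, 5]
  [5, 15],
and U^T v = (-8, 0).
Solve U^T U · c = U^T v for the coefficients: c = (-24/55, 8/55). The projection is proj_W(v) = U c.
Check: (v - proj_W(v)) · u_1 = 0  (should be 0).
Check: (v - proj_W(v)) · u_2 = 0  (should be 0).
Result: proj_W(v) = (-32/55, 0, -56/55, 16/11).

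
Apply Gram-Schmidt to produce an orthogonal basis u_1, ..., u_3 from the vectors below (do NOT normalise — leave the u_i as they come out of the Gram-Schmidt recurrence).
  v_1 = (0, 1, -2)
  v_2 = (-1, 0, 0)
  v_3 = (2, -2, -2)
Orthogonal basis:
  u_1 = (0, 1, -2)
  u_2 = (-1, 0, 0)
  u_3 = (0, -12/5, -6/5)

Apply the Gram-Schmidt recurrence
  u_1 = v_1
  u_i = v_i − Σ_{j<i} ((v_i · u_j) / (u_j · u_j)) · u_j.

Step by step this gives:
  u_1 = (0, 1, -2)
  u_2 = (-1, 0, 0)
  u_3 = (0, -12/5, -6/5)

Orthogonality check:
  u_2 · u_1 = 0 (should be 0)
  u_3 · u_1 = 0 (should be 0)
  u_3 · u_2 = 0 (should be 0)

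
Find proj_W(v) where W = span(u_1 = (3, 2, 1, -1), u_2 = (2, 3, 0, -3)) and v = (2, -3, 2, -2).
proj_W(v) = (43/35, 11/105, 73/105, 62/105)

Set up U = [u_1 | ... | u_2] ∈ R^(4×2). The projector onto W = col(U) is P = U (U^T U)^(-1) U^T.
Compute U^T U =
  [15, 15]
  [15, 22],
and U^T v = (4, 1).
Solve U^T U · c = U^T v for the coefficients: c = (73/105, -3/7). The projection is proj_W(v) = U c.
Check: (v - proj_W(v)) · u_1 = 0  (should be 0).
Check: (v - proj_W(v)) · u_2 = 0  (should be 0).
Result: proj_W(v) = (43/35, 11/105, 73/105, 62/105).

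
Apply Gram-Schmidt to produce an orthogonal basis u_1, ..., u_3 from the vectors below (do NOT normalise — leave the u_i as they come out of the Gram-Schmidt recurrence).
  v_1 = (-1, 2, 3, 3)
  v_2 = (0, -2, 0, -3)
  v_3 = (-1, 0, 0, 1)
Orthogonal basis:
  u_1 = (-1, 2, 3, 3)
  u_2 = (-13/23, -20/23, 39/23, -30/23)
  u_3 = (-9/10, -6/13, -3/10, 4/13)

Apply the Gram-Schmidt recurrence
  u_1 = v_1
  u_i = v_i − Σ_{j<i} ((v_i · u_j) / (u_j · u_j)) · u_j.

Step by step this gives:
  u_1 = (-1, 2, 3, 3)
  u_2 = (-13/23, -20/23, 39/23, -30/23)
  u_3 = (-9/10, -6/13, -3/10, 4/13)

Orthogonality check:
  u_2 · u_1 = 0 (should be 0)
  u_3 · u_1 = 0 (should be 0)
  u_3 · u_2 = 0 (should be 0)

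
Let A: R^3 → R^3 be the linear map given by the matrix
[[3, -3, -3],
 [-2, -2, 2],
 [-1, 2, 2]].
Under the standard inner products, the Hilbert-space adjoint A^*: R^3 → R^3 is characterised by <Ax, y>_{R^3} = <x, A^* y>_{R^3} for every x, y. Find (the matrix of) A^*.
A^* = A^T =
[[3, -2, -1],
 [-3, -2, 2],
 [-3, 2, 2]]

For real matrices with standard dot products, the defining identity <Ax, y> = <x, A^* y> gives (Ax)^T y = x^T (A^*) y, i.e. x^T A^T y = x^T (A^*) y. Since this holds for all x, y, we must have A^* = A^T. Therefore
A^* =
[[3, -2, -1],
 [-3, -2, 2],
 [-3, 2, 2]].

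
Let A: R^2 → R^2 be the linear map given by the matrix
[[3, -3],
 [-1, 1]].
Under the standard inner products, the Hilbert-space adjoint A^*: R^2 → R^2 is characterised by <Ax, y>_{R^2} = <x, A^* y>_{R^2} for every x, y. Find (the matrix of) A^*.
A^* = A^T =
[[3, -1],
 [-3, 1]]

For real matrices with standard dot products, the defining identity <Ax, y> = <x, A^* y> gives (Ax)^T y = x^T (A^*) y, i.e. x^T A^T y = x^T (A^*) y. Since this holds for all x, y, we must have A^* = A^T. Therefore
A^* =
[[3, -1],
 [-3, 1]].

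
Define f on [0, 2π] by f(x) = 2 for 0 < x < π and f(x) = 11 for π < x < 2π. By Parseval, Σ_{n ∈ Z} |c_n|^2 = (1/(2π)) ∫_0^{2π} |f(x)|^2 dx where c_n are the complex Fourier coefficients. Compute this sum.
Σ |c_n|^2 = 125/2

Parseval equates the L^2 energy of f (normalised by 1/(2π)) with the ℓ^2 sum of its Fourier coefficients: (1/(2π)) ∫_0^{2π} |f|^2 = Σ |c_n|^2.
Compute the left side: (1/(2π)) [∫_0^π 2^2 dx + ∫_π^{2π} 11^2 dx] = (1/(2π)) · (4π + 121π) = (4 + 121)/2 = 125/2.
So Σ_{n ∈ Z} |c_n|^2 = 125/2.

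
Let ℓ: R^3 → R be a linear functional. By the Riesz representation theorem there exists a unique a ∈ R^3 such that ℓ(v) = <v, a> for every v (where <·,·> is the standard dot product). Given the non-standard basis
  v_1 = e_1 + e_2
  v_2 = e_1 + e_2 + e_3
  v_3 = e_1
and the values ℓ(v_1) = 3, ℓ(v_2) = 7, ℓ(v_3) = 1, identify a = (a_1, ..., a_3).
a = (1, 2, 4)

Write a = (a_1, ..., a_3) in the standard basis. For each basis vector v_i, ℓ(v_i) = <v_i, a> is a linear equation in the a_j's. Collect the n equations into a matrix system V a = ℓ, where row i of V is v_i (expressed in the standard basis). Since V is invertible (lower-triangular with 1s on the diagonal, up to permutation), solve by back-substitution:
  V =
[[1, 1, 0],
 [1, 1, 1],
 [1, 0, 0]]
  V a = (3, 7, 1)
Solving gives a = (1, 2, 4).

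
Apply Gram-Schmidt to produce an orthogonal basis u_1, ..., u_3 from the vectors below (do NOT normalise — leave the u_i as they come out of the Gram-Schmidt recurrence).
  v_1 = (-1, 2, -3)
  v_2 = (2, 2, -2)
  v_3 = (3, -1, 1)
Orthogonal basis:
  u_1 = (-1, 2, -3)
  u_2 = (18/7, 6/7, -2/7)
  u_3 = (2/13, -8/13, -6/13)

Apply the Gram-Schmidt recurrence
  u_1 = v_1
  u_i = v_i − Σ_{j<i} ((v_i · u_j) / (u_j · u_j)) · u_j.

Step by step this gives:
  u_1 = (-1, 2, -3)
  u_2 = (18/7, 6/7, -2/7)
  u_3 = (2/13, -8/13, -6/13)

Orthogonality check:
  u_2 · u_1 = 0 (should be 0)
  u_3 · u_1 = 0 (should be 0)
  u_3 · u_2 = 0 (should be 0)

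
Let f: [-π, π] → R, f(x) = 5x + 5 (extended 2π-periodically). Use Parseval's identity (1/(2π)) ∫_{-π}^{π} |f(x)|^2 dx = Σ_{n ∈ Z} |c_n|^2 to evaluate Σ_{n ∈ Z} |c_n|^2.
Σ |c_n|^2 = 25π^2/3 + 25

Expand and integrate term by term over [-π, π]:
  ∫ (5x)^2 dx = 25·(2π^3/3); ∫ 2·5·(5)·x dx = 0 (odd integrand); ∫ 5^2 dx = 25·2π.
So (1/(2π)) ∫_{-π}^{π} (5x + 5)^2 dx = 25π^2/3 + 25 = 25π^2/3 + 25.
Parseval ⇒ Σ |c_n|^2 = 25π^2/3 + 25.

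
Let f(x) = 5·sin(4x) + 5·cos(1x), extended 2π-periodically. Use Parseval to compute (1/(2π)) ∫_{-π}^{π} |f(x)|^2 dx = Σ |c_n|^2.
Σ |c_n|^2 = 25

Expand |f|^2 and use orthogonality of {sin(nx), cos(mx)} on [-π, π]:
  ∫_{-π}^{π} sin(nx)^2 dx = π, ∫ cos(mx)^2 dx = π, and cross terms integrate to 0.
So ∫_{-π}^{π} f(x)^2 dx = 5^2 · π + 5^2 · π = (25 + 25)π.
Divide by 2π: (25 + 25)/2 = 25.
By Parseval, this equals Σ |c_n|^2.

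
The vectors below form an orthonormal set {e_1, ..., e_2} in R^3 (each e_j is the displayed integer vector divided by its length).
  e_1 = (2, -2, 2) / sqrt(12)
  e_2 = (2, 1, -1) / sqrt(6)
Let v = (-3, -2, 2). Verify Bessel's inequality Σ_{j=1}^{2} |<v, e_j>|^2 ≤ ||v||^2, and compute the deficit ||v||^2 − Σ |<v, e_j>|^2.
Σ |<v, e_j>|^2 = 17; ||v||^2 = 17; deficit = 0

Write each e_j = u_j / sqrt(<u_j, u_j>) where u_j is the displayed integer vector. Then <v, e_j> = <v, u_j> / sqrt(<u_j, u_j>), so |<v, e_j>|^2 = <v, u_j>^2 / <u_j, u_j>.
Coefficients: <v, e_1> = 2/sqrt(12), <v, e_2> = -10/sqrt(6).
Square and sum: Σ |<v, e_j>|^2 = 17.
Compute ||v||^2 = v·v = 17.
Deficit = 17 − 17 = 0 ≥ 0, confirming Bessel's inequality. (The deficit equals ||v − Σ <v,e_j> e_j||^2, the squared distance from v to span{e_j}.)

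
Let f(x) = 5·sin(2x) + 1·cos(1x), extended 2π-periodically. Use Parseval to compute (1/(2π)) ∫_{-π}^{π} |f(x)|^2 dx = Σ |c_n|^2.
Σ |c_n|^2 = 13

Expand |f|^2 and use orthogonality of {sin(nx), cos(mx)} on [-π, π]:
  ∫_{-π}^{π} sin(nx)^2 dx = π, ∫ cos(mx)^2 dx = π, and cross terms integrate to 0.
So ∫_{-π}^{π} f(x)^2 dx = 5^2 · π + 1^2 · π = (25 + 1)π.
Divide by 2π: (25 + 1)/2 = 13.
By Parseval, this equals Σ |c_n|^2.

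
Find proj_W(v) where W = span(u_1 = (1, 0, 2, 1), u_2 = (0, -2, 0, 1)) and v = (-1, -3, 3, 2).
proj_W(v) = (27/29, -82/29, 54/29, 68/29)

Set up U = [u_1 | ... | u_2] ∈ R^(4×2). The projector onto W = col(U) is P = U (U^T U)^(-1) U^T.
Compute U^T U =
  [6, 1]
  [1, 5],
and U^T v = (7, 8).
Solve U^T U · c = U^T v for the coefficients: c = (27/29, 41/29). The projection is proj_W(v) = U c.
Check: (v - proj_W(v)) · u_1 = 0  (should be 0).
Check: (v - proj_W(v)) · u_2 = 0  (should be 0).
Result: proj_W(v) = (27/29, -82/29, 54/29, 68/29).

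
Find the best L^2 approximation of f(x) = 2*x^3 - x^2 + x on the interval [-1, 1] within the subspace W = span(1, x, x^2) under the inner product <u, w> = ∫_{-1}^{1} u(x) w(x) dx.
g(x) = -x^2 + 11*x/5

The best approximation g ∈ W is the orthogonal projection of f onto W. Writing g = a_0 + a_1 x + a_2 x^2, the coefficients solve the normal equations G · a = b where
  G_{ij} = <φ_i, φ_j> and b_i = <f, φ_i>, with φ_0 = 1, φ_1 = x, φ_2 = x^2.
G =
  [2, 0, 2/3]
  [0, 2/3, 0]
  [2/3, 0, 2/5],
b = (-2/3, 22/15, -2/5).
Solving gives a_0 = 0, a_1 = 11/5, a_2 = -1, so
  g(x) = -x^2 + 11*x/5.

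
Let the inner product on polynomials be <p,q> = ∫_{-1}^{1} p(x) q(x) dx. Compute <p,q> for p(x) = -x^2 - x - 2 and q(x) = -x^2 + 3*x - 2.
<p,q> = 136/15

Expand the product: p(x)·q(x) = x^4 - 2*x^3 + x^2 - 4*x + 4.
∫_{-1}^{1} of each monomial x^k gives [2/(k+1) if k even, 0 if k odd]. Integrating term-by-term (or equivalently evaluating the antiderivative F(x) = x^5/5 - x^4/2 + x^3/3 - 2*x^2 + 4*x at the endpoints):
  F(1) − F(−1) = 61/30 − (-211/30) = 136/15.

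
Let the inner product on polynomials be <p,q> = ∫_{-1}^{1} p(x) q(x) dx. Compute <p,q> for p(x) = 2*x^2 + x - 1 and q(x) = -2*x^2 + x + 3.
<p,q> = -8/5

Expand the product: p(x)·q(x) = -4*x^4 + 9*x^2 + 2*x - 3.
∫_{-1}^{1} of each monomial x^k gives [2/(k+1) if k even, 0 if k odd]. Integrating term-by-term (or equivalently evaluating the antiderivative F(x) = -4*x^5/5 + 3*x^3 + x^2 - 3*x at the endpoints):
  F(1) − F(−1) = 1/5 − (9/5) = -8/5.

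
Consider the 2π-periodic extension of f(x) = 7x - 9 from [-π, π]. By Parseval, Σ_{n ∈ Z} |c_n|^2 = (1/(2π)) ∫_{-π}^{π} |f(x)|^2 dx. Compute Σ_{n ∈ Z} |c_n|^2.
Σ |c_n|^2 = 49π^2/3 + 81

Expand and integrate term by term over [-π, π]:
  ∫ (7x)^2 dx = 49·(2π^3/3); ∫ 2·7·(-9)·x dx = 0 (odd integrand); ∫ (-9)^2 dx = 81·2π.
So (1/(2π)) ∫_{-π}^{π} (7x - 9)^2 dx = 49π^2/3 + 81 = 49π^2/3 + 81.
Parseval ⇒ Σ |c_n|^2 = 49π^2/3 + 81.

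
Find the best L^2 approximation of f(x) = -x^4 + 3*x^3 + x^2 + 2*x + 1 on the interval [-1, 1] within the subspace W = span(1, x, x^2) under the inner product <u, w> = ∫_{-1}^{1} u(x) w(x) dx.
g(x) = x^2/7 + 19*x/5 + 38/35

The best approximation g ∈ W is the orthogonal projection of f onto W. Writing g = a_0 + a_1 x + a_2 x^2, the coefficients solve the normal equations G · a = b where
  G_{ij} = <φ_i, φ_j> and b_i = <f, φ_i>, with φ_0 = 1, φ_1 = x, φ_2 = x^2.
G =
  [2, 0, 2/3]
  [0, 2/3, 0]
  [2/3, 0, 2/5],
b = (34/15, 38/15, 82/105).
Solving gives a_0 = 38/35, a_1 = 19/5, a_2 = 1/7, so
  g(x) = x^2/7 + 19*x/5 + 38/35.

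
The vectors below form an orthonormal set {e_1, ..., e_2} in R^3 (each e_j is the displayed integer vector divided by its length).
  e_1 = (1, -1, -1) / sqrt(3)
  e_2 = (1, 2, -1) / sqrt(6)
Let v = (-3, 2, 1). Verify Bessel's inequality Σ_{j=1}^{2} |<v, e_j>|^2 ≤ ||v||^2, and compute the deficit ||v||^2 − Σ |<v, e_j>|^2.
Σ |<v, e_j>|^2 = 12; ||v||^2 = 14; deficit = 2

Write each e_j = u_j / sqrt(<u_j, u_j>) where u_j is the displayed integer vector. Then <v, e_j> = <v, u_j> / sqrt(<u_j, u_j>), so |<v, e_j>|^2 = <v, u_j>^2 / <u_j, u_j>.
Coefficients: <v, e_1> = -6/sqrt(3), <v, e_2> = 0/sqrt(6).
Square and sum: Σ |<v, e_j>|^2 = 12.
Compute ||v||^2 = v·v = 14.
Deficit = 14 − 12 = 2 ≥ 0, confirming Bessel's inequality. (The deficit equals ||v − Σ <v,e_j> e_j||^2, the squared distance from v to span{e_j}.)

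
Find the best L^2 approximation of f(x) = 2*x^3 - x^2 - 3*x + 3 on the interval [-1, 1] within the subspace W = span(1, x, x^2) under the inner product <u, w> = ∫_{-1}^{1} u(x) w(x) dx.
g(x) = -x^2 - 9*x/5 + 3

The best approximation g ∈ W is the orthogonal projection of f onto W. Writing g = a_0 + a_1 x + a_2 x^2, the coefficients solve the normal equations G · a = b where
  G_{ij} = <φ_i, φ_j> and b_i = <f, φ_i>, with φ_0 = 1, φ_1 = x, φ_2 = x^2.
G =
  [2, 0, 2/3]
  [0, 2/3, 0]
  [2/3, 0, 2/5],
b = (16/3, -6/5, 8/5).
Solving gives a_0 = 3, a_1 = -9/5, a_2 = -1, so
  g(x) = -x^2 - 9*x/5 + 3.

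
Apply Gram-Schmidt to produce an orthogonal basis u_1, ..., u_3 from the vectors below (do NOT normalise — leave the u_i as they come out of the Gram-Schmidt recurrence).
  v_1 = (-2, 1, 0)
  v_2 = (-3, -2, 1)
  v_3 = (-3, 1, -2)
Orthogonal basis:
  u_1 = (-2, 1, 0)
  u_2 = (-7/5, -14/5, 1)
  u_3 = (-5/18, -5/9, -35/18)

Apply the Gram-Schmidt recurrence
  u_1 = v_1
  u_i = v_i − Σ_{j<i} ((v_i · u_j) / (u_j · u_j)) · u_j.

Step by step this gives:
  u_1 = (-2, 1, 0)
  u_2 = (-7/5, -14/5, 1)
  u_3 = (-5/18, -5/9, -35/18)

Orthogonality check:
  u_2 · u_1 = 0 (should be 0)
  u_3 · u_1 = 0 (should be 0)
  u_3 · u_2 = 0 (should be 0)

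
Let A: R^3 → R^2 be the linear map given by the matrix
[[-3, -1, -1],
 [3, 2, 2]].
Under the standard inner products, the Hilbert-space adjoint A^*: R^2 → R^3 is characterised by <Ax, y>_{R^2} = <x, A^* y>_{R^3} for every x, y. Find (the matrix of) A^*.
A^* = A^T =
[[-3, 3],
 [-1, 2],
 [-1, 2]]

For real matrices with standard dot products, the defining identity <Ax, y> = <x, A^* y> gives (Ax)^T y = x^T (A^*) y, i.e. x^T A^T y = x^T (A^*) y. Since this holds for all x, y, we must have A^* = A^T. Therefore
A^* =
[[-3, 3],
 [-1, 2],
 [-1, 2]].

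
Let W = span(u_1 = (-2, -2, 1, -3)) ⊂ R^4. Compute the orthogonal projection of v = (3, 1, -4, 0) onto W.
proj_W(v) = (4/3, 4/3, -2/3, 2)

Set up U = [u_1 | ... | u_1] ∈ R^(4×1). The projector onto W = col(U) is P = U (U^T U)^(-1) U^T.
Compute U^T U =
  [18],
and U^T v = (-12).
Solve U^T U · c = U^T v for the coefficients: c = (-2/3). The projection is proj_W(v) = U c.
Check: (v - proj_W(v)) · u_1 = 0  (should be 0).
Result: proj_W(v) = (4/3, 4/3, -2/3, 2).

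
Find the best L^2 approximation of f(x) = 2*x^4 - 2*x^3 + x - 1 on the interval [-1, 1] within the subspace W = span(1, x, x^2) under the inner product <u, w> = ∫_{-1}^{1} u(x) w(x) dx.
g(x) = 12*x^2/7 - x/5 - 41/35

The best approximation g ∈ W is the orthogonal projection of f onto W. Writing g = a_0 + a_1 x + a_2 x^2, the coefficients solve the normal equations G · a = b where
  G_{ij} = <φ_i, φ_j> and b_i = <f, φ_i>, with φ_0 = 1, φ_1 = x, φ_2 = x^2.
G =
  [2, 0, 2/3]
  [0, 2/3, 0]
  [2/3, 0, 2/5],
b = (-6/5, -2/15, -2/21).
Solving gives a_0 = -41/35, a_1 = -1/5, a_2 = 12/7, so
  g(x) = 12*x^2/7 - x/5 - 41/35.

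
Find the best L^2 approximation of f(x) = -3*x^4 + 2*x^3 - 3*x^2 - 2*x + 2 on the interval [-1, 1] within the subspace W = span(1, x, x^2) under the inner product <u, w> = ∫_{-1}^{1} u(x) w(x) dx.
g(x) = -39*x^2/7 - 4*x/5 + 79/35

The best approximation g ∈ W is the orthogonal projection of f onto W. Writing g = a_0 + a_1 x + a_2 x^2, the coefficients solve the normal equations G · a = b where
  G_{ij} = <φ_i, φ_j> and b_i = <f, φ_i>, with φ_0 = 1, φ_1 = x, φ_2 = x^2.
G =
  [2, 0, 2/3]
  [0, 2/3, 0]
  [2/3, 0, 2/5],
b = (4/5, -8/15, -76/105).
Solving gives a_0 = 79/35, a_1 = -4/5, a_2 = -39/7, so
  g(x) = -39*x^2/7 - 4*x/5 + 79/35.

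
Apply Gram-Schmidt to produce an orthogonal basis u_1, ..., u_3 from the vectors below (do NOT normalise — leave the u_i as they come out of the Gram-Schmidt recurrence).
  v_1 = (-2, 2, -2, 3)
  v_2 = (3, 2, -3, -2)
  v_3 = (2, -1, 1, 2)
Orthogonal basis:
  u_1 = (-2, 2, -2, 3)
  u_2 = (59/21, 46/21, -67/21, -12/7)
  u_3 = (1169/542, -146/271, 225/542, 562/271)

Apply the Gram-Schmidt recurrence
  u_1 = v_1
  u_i = v_i − Σ_{j<i} ((v_i · u_j) / (u_j · u_j)) · u_j.

Step by step this gives:
  u_1 = (-2, 2, -2, 3)
  u_2 = (59/21, 46/21, -67/21, -12/7)
  u_3 = (1169/542, -146/271, 225/542, 562/271)

Orthogonality check:
  u_2 · u_1 = 0 (should be 0)
  u_3 · u_1 = 0 (should be 0)
  u_3 · u_2 = 0 (should be 0)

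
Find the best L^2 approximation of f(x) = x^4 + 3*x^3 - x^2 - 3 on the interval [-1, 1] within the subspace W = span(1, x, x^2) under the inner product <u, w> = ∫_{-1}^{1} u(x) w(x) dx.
g(x) = -x^2/7 + 9*x/5 - 108/35

The best approximation g ∈ W is the orthogonal projection of f onto W. Writing g = a_0 + a_1 x + a_2 x^2, the coefficients solve the normal equations G · a = b where
  G_{ij} = <φ_i, φ_j> and b_i = <f, φ_i>, with φ_0 = 1, φ_1 = x, φ_2 = x^2.
G =
  [2, 0, 2/3]
  [0, 2/3, 0]
  [2/3, 0, 2/5],
b = (-94/15, 6/5, -74/35).
Solving gives a_0 = -108/35, a_1 = 9/5, a_2 = -1/7, so
  g(x) = -x^2/7 + 9*x/5 - 108/35.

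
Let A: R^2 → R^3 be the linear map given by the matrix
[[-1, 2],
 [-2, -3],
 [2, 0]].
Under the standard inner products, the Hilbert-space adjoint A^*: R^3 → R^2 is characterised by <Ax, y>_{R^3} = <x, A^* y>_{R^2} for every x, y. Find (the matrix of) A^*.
A^* = A^T =
[[-1, -2, 2],
 [2, -3, 0]]

For real matrices with standard dot products, the defining identity <Ax, y> = <x, A^* y> gives (Ax)^T y = x^T (A^*) y, i.e. x^T A^T y = x^T (A^*) y. Since this holds for all x, y, we must have A^* = A^T. Therefore
A^* =
[[-1, -2, 2],
 [2, -3, 0]].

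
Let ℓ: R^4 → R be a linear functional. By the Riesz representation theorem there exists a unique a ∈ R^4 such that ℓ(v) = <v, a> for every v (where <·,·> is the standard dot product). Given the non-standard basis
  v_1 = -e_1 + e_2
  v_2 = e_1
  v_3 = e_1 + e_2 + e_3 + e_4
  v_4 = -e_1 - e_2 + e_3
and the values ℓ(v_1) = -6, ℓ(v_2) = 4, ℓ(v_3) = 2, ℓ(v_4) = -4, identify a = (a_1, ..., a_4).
a = (4, -2, -2, 2)

Write a = (a_1, ..., a_4) in the standard basis. For each basis vector v_i, ℓ(v_i) = <v_i, a> is a linear equation in the a_j's. Collect the n equations into a matrix system V a = ℓ, where row i of V is v_i (expressed in the standard basis). Since V is invertible (lower-triangular with 1s on the diagonal, up to permutation), solve by back-substitution:
  V =
[[-1, 1, 0, 0],
 [1, 0, 0, 0],
 [1, 1, 1, 1],
 [-1, -1, 1, 0]]
  V a = (-6, 4, 2, -4)
Solving gives a = (4, -2, -2, 2).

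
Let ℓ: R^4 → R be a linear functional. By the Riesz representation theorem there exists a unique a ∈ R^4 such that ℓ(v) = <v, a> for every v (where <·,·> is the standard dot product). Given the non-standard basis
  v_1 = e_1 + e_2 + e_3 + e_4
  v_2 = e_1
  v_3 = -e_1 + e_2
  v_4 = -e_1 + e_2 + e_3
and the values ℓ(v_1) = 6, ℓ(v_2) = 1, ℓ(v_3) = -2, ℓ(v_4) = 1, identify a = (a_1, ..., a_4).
a = (1, -1, 3, 3)

Write a = (a_1, ..., a_4) in the standard basis. For each basis vector v_i, ℓ(v_i) = <v_i, a> is a linear equation in the a_j's. Collect the n equations into a matrix system V a = ℓ, where row i of V is v_i (expressed in the standard basis). Since V is invertible (lower-triangular with 1s on the diagonal, up to permutation), solve by back-substitution:
  V =
[[1, 1, 1, 1],
 [1, 0, 0, 0],
 [-1, 1, 0, 0],
 [-1, 1, 1, 0]]
  V a = (6, 1, -2, 1)
Solving gives a = (1, -1, 3, 3).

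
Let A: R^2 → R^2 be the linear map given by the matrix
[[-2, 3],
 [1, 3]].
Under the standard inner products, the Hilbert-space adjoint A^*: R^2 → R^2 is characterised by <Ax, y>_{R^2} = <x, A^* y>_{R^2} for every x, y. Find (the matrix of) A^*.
A^* = A^T =
[[-2, 1],
 [3, 3]]

For real matrices with standard dot products, the defining identity <Ax, y> = <x, A^* y> gives (Ax)^T y = x^T (A^*) y, i.e. x^T A^T y = x^T (A^*) y. Since this holds for all x, y, we must have A^* = A^T. Therefore
A^* =
[[-2, 1],
 [3, 3]].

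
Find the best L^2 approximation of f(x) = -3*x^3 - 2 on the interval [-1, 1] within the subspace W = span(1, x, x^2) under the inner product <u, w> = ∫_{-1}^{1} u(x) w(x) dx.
g(x) = -9*x/5 - 2

The best approximation g ∈ W is the orthogonal projection of f onto W. Writing g = a_0 + a_1 x + a_2 x^2, the coefficients solve the normal equations G · a = b where
  G_{ij} = <φ_i, φ_j> and b_i = <f, φ_i>, with φ_0 = 1, φ_1 = x, φ_2 = x^2.
G =
  [2, 0, 2/3]
  [0, 2/3, 0]
  [2/3, 0, 2/5],
b = (-4, -6/5, -4/3).
Solving gives a_0 = -2, a_1 = -9/5, a_2 = 0, so
  g(x) = -9*x/5 - 2.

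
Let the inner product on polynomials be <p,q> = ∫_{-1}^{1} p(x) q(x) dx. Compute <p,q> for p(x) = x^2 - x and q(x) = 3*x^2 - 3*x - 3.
<p,q> = 6/5

Expand the product: p(x)·q(x) = 3*x^4 - 6*x^3 + 3*x.
∫_{-1}^{1} of each monomial x^k gives [2/(k+1) if k even, 0 if k odd]. Integrating term-by-term (or equivalently evaluating the antiderivative F(x) = 3*x^5/5 - 3*x^4/2 + 3*x^2/2 at the endpoints):
  F(1) − F(−1) = 3/5 − (-3/5) = 6/5.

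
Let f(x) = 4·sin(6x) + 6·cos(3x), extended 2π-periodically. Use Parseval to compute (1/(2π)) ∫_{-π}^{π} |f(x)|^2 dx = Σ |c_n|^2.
Σ |c_n|^2 = 26

Expand |f|^2 and use orthogonality of {sin(nx), cos(mx)} on [-π, π]:
  ∫_{-π}^{π} sin(nx)^2 dx = π, ∫ cos(mx)^2 dx = π, and cross terms integrate to 0.
So ∫_{-π}^{π} f(x)^2 dx = 4^2 · π + 6^2 · π = (16 + 36)π.
Divide by 2π: (16 + 36)/2 = 26.
By Parseval, this equals Σ |c_n|^2.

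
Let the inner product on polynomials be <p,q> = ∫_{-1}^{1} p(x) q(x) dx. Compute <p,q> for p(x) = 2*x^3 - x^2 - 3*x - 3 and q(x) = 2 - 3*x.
<p,q> = -146/15

Expand the product: p(x)·q(x) = -6*x^4 + 7*x^3 + 7*x^2 + 3*x - 6.
∫_{-1}^{1} of each monomial x^k gives [2/(k+1) if k even, 0 if k odd]. Integrating term-by-term (or equivalently evaluating the antiderivative F(x) = -6*x^5/5 + 7*x^4/4 + 7*x^3/3 + 3*x^2/2 - 6*x at the endpoints):
  F(1) − F(−1) = -97/60 − (487/60) = -146/15.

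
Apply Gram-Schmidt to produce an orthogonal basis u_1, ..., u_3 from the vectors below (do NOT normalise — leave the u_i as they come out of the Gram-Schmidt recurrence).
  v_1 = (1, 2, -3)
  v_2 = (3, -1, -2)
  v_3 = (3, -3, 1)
Orthogonal basis:
  u_1 = (1, 2, -3)
  u_2 = (5/2, -2, -1/2)
  u_3 = (1/3, 1/3, 1/3)

Apply the Gram-Schmidt recurrence
  u_1 = v_1
  u_i = v_i − Σ_{j<i} ((v_i · u_j) / (u_j · u_j)) · u_j.

Step by step this gives:
  u_1 = (1, 2, -3)
  u_2 = (5/2, -2, -1/2)
  u_3 = (1/3, 1/3, 1/3)

Orthogonality check:
  u_2 · u_1 = 0 (should be 0)
  u_3 · u_1 = 0 (should be 0)
  u_3 · u_2 = 0 (should be 0)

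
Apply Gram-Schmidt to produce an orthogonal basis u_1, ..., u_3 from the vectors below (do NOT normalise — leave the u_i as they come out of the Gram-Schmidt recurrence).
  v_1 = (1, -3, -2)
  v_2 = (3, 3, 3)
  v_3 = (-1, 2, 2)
Orthogonal basis:
  u_1 = (1, -3, -2)
  u_2 = (27/7, 3/7, 9/7)
  u_3 = (-3/26, -9/26, 6/13)

Apply the Gram-Schmidt recurrence
  u_1 = v_1
  u_i = v_i − Σ_{j<i} ((v_i · u_j) / (u_j · u_j)) · u_j.

Step by step this gives:
  u_1 = (1, -3, -2)
  u_2 = (27/7, 3/7, 9/7)
  u_3 = (-3/26, -9/26, 6/13)

Orthogonality check:
  u_2 · u_1 = 0 (should be 0)
  u_3 · u_1 = 0 (should be 0)
  u_3 · u_2 = 0 (should be 0)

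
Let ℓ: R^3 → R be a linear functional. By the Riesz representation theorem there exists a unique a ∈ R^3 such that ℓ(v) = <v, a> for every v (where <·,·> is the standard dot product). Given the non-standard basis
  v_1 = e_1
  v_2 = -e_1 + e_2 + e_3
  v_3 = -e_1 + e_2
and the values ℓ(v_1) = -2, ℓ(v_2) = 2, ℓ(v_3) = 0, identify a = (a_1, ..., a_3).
a = (-2, -2, 2)

Write a = (a_1, ..., a_3) in the standard basis. For each basis vector v_i, ℓ(v_i) = <v_i, a> is a linear equation in the a_j's. Collect the n equations into a matrix system V a = ℓ, where row i of V is v_i (expressed in the standard basis). Since V is invertible (lower-triangular with 1s on the diagonal, up to permutation), solve by back-substitution:
  V =
[[1, 0, 0],
 [-1, 1, 1],
 [-1, 1, 0]]
  V a = (-2, 2, 0)
Solving gives a = (-2, -2, 2).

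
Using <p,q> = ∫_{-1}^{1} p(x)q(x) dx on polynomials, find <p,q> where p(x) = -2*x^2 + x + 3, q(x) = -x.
<p,q> = -2/3

Expand the product: p(x)·q(x) = 2*x^3 - x^2 - 3*x.
∫_{-1}^{1} of each monomial x^k gives [2/(k+1) if k even, 0 if k odd]. Integrating term-by-term (or equivalently evaluating the antiderivative F(x) = x^4/2 - x^3/3 - 3*x^2/2 at the endpoints):
  F(1) − F(−1) = -4/3 − (-2/3) = -2/3.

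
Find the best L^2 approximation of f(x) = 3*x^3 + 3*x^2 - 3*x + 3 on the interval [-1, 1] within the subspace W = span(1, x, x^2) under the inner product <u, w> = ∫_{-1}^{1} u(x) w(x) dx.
g(x) = 3*x^2 - 6*x/5 + 3

The best approximation g ∈ W is the orthogonal projection of f onto W. Writing g = a_0 + a_1 x + a_2 x^2, the coefficients solve the normal equations G · a = b where
  G_{ij} = <φ_i, φ_j> and b_i = <f, φ_i>, with φ_0 = 1, φ_1 = x, φ_2 = x^2.
G =
  [2, 0, 2/3]
  [0, 2/3, 0]
  [2/3, 0, 2/5],
b = (8, -4/5, 16/5).
Solving gives a_0 = 3, a_1 = -6/5, a_2 = 3, so
  g(x) = 3*x^2 - 6*x/5 + 3.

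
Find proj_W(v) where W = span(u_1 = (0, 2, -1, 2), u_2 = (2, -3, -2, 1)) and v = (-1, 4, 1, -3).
proj_W(v) = (-169/79, 467/158, 179/79, -209/158)

Set up U = [u_1 | ... | u_2] ∈ R^(4×2). The projector onto W = col(U) is P = U (U^T U)^(-1) U^T.
Compute U^T U =
  [9, -2]
  [-2, 18],
and U^T v = (1, -19).
Solve U^T U · c = U^T v for the coefficients: c = (-10/79, -169/158). The projection is proj_W(v) = U c.
Check: (v - proj_W(v)) · u_1 = 0  (should be 0).
Check: (v - proj_W(v)) · u_2 = 0  (should be 0).
Result: proj_W(v) = (-169/79, 467/158, 179/79, -209/158).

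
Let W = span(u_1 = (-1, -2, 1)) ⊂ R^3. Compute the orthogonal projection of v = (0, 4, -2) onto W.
proj_W(v) = (5/3, 10/3, -5/3)

Set up U = [u_1 | ... | u_1] ∈ R^(3×1). The projector onto W = col(U) is P = U (U^T U)^(-1) U^T.
Compute U^T U =
  [6],
and U^T v = (-10).
Solve U^T U · c = U^T v for the coefficients: c = (-5/3). The projection is proj_W(v) = U c.
Check: (v - proj_W(v)) · u_1 = 0  (should be 0).
Result: proj_W(v) = (5/3, 10/3, -5/3).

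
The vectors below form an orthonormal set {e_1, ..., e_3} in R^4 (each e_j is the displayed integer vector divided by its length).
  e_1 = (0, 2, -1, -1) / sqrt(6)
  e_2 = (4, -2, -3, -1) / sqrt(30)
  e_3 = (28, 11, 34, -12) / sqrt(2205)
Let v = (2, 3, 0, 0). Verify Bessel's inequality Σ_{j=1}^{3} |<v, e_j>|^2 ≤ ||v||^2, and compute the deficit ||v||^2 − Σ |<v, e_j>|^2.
Σ |<v, e_j>|^2 = 4289/441; ||v||^2 = 13; deficit = 1444/441

Write each e_j = u_j / sqrt(<u_j, u_j>) where u_j is the displayed integer vector. Then <v, e_j> = <v, u_j> / sqrt(<u_j, u_j>), so |<v, e_j>|^2 = <v, u_j>^2 / <u_j, u_j>.
Coefficients: <v, e_1> = 6/sqrt(6), <v, e_2> = 2/sqrt(30), <v, e_3> = 89/sqrt(2205).
Square and sum: Σ |<v, e_j>|^2 = 4289/441.
Compute ||v||^2 = v·v = 13.
Deficit = 13 − 4289/441 = 1444/441 ≥ 0, confirming Bessel's inequality. (The deficit equals ||v − Σ <v,e_j> e_j||^2, the squared distance from v to span{e_j}.)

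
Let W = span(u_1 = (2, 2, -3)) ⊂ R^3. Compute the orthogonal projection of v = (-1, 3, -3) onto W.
proj_W(v) = (26/17, 26/17, -39/17)

Set up U = [u_1 | ... | u_1] ∈ R^(3×1). The projector onto W = col(U) is P = U (U^T U)^(-1) U^T.
Compute U^T U =
  [17],
and U^T v = (13).
Solve U^T U · c = U^T v for the coefficients: c = (13/17). The projection is proj_W(v) = U c.
Check: (v - proj_W(v)) · u_1 = 0  (should be 0).
Result: proj_W(v) = (26/17, 26/17, -39/17).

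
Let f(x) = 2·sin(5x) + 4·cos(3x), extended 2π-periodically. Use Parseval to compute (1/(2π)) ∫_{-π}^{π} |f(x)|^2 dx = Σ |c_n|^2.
Σ |c_n|^2 = 10

Expand |f|^2 and use orthogonality of {sin(nx), cos(mx)} on [-π, π]:
  ∫_{-π}^{π} sin(nx)^2 dx = π, ∫ cos(mx)^2 dx = π, and cross terms integrate to 0.
So ∫_{-π}^{π} f(x)^2 dx = 2^2 · π + 4^2 · π = (4 + 16)π.
Divide by 2π: (4 + 16)/2 = 10.
By Parseval, this equals Σ |c_n|^2.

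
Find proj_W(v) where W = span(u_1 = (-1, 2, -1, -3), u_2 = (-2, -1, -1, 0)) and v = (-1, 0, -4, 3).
proj_W(v) = (-158/89, -154/89, -64/89, 90/89)

Set up U = [u_1 | ... | u_2] ∈ R^(4×2). The projector onto W = col(U) is P = U (U^T U)^(-1) U^T.
Compute U^T U =
  [15, 1]
  [1, 6],
and U^T v = (-4, 6).
Solve U^T U · c = U^T v for the coefficients: c = (-30/89, 94/89). The projection is proj_W(v) = U c.
Check: (v - proj_W(v)) · u_1 = 0  (should be 0).
Check: (v - proj_W(v)) · u_2 = 0  (should be 0).
Result: proj_W(v) = (-158/89, -154/89, -64/89, 90/89).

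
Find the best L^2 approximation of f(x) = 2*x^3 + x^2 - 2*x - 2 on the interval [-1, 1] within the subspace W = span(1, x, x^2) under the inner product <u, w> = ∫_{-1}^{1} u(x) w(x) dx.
g(x) = x^2 - 4*x/5 - 2

The best approximation g ∈ W is the orthogonal projection of f onto W. Writing g = a_0 + a_1 x + a_2 x^2, the coefficients solve the normal equations G · a = b where
  G_{ij} = <φ_i, φ_j> and b_i = <f, φ_i>, with φ_0 = 1, φ_1 = x, φ_2 = x^2.
G =
  [2, 0, 2/3]
  [0, 2/3, 0]
  [2/3, 0, 2/5],
b = (-10/3, -8/15, -14/15).
Solving gives a_0 = -2, a_1 = -4/5, a_2 = 1, so
  g(x) = x^2 - 4*x/5 - 2.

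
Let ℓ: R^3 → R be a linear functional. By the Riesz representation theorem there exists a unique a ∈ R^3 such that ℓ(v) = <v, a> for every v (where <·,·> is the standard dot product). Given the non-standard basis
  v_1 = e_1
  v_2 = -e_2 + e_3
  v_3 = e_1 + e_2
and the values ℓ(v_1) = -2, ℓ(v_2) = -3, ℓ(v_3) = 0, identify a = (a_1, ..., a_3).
a = (-2, 2, -1)

Write a = (a_1, ..., a_3) in the standard basis. For each basis vector v_i, ℓ(v_i) = <v_i, a> is a linear equation in the a_j's. Collect the n equations into a matrix system V a = ℓ, where row i of V is v_i (expressed in the standard basis). Since V is invertible (lower-triangular with 1s on the diagonal, up to permutation), solve by back-substitution:
  V =
[[1, 0, 0],
 [0, -1, 1],
 [1, 1, 0]]
  V a = (-2, -3, 0)
Solving gives a = (-2, 2, -1).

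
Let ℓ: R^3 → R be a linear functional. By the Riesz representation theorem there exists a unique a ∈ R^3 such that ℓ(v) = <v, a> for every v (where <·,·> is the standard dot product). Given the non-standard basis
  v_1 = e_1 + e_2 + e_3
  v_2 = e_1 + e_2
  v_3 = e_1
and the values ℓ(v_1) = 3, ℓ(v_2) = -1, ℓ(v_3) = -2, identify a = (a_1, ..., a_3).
a = (-2, 1, 4)

Write a = (a_1, ..., a_3) in the standard basis. For each basis vector v_i, ℓ(v_i) = <v_i, a> is a linear equation in the a_j's. Collect the n equations into a matrix system V a = ℓ, where row i of V is v_i (expressed in the standard basis). Since V is invertible (lower-triangular with 1s on the diagonal, up to permutation), solve by back-substitution:
  V =
[[1, 1, 1],
 [1, 1, 0],
 [1, 0, 0]]
  V a = (3, -1, -2)
Solving gives a = (-2, 1, 4).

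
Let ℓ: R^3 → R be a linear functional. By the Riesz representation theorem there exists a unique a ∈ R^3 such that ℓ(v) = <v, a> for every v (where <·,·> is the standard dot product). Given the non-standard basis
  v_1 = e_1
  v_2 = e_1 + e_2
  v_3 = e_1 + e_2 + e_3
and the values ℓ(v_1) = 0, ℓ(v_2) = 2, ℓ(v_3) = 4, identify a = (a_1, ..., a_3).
a = (0, 2, 2)

Write a = (a_1, ..., a_3) in the standard basis. For each basis vector v_i, ℓ(v_i) = <v_i, a> is a linear equation in the a_j's. Collect the n equations into a matrix system V a = ℓ, where row i of V is v_i (expressed in the standard basis). Since V is invertible (lower-triangular with 1s on the diagonal, up to permutation), solve by back-substitution:
  V =
[[1, 0, 0],
 [1, 1, 0],
 [1, 1, 1]]
  V a = (0, 2, 4)
Solving gives a = (0, 2, 2).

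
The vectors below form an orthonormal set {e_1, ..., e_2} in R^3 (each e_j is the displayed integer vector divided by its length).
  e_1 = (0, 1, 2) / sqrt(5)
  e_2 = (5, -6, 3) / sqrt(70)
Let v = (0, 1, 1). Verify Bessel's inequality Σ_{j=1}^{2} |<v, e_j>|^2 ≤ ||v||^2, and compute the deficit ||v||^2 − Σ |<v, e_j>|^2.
Σ |<v, e_j>|^2 = 27/14; ||v||^2 = 2; deficit = 1/14

Write each e_j = u_j / sqrt(<u_j, u_j>) where u_j is the displayed integer vector. Then <v, e_j> = <v, u_j> / sqrt(<u_j, u_j>), so |<v, e_j>|^2 = <v, u_j>^2 / <u_j, u_j>.
Coefficients: <v, e_1> = 3/sqrt(5), <v, e_2> = -3/sqrt(70).
Square and sum: Σ |<v, e_j>|^2 = 27/14.
Compute ||v||^2 = v·v = 2.
Deficit = 2 − 27/14 = 1/14 ≥ 0, confirming Bessel's inequality. (The deficit equals ||v − Σ <v,e_j> e_j||^2, the squared distance from v to span{e_j}.)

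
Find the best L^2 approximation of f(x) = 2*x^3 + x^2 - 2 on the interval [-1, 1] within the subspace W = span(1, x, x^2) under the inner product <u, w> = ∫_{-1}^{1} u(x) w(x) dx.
g(x) = x^2 + 6*x/5 - 2

The best approximation g ∈ W is the orthogonal projection of f onto W. Writing g = a_0 + a_1 x + a_2 x^2, the coefficients solve the normal equations G · a = b where
  G_{ij} = <φ_i, φ_j> and b_i = <f, φ_i>, with φ_0 = 1, φ_1 = x, φ_2 = x^2.
G =
  [2, 0, 2/3]
  [0, 2/3, 0]
  [2/3, 0, 2/5],
b = (-10/3, 4/5, -14/15).
Solving gives a_0 = -2, a_1 = 6/5, a_2 = 1, so
  g(x) = x^2 + 6*x/5 - 2.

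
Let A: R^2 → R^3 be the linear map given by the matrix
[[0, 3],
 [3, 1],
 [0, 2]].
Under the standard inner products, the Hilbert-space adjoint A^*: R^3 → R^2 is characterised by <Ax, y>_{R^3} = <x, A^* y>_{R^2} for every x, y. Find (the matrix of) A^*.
A^* = A^T =
[[0, 3, 0],
 [3, 1, 2]]

For real matrices with standard dot products, the defining identity <Ax, y> = <x, A^* y> gives (Ax)^T y = x^T (A^*) y, i.e. x^T A^T y = x^T (A^*) y. Since this holds for all x, y, we must have A^* = A^T. Therefore
A^* =
[[0, 3, 0],
 [3, 1, 2]].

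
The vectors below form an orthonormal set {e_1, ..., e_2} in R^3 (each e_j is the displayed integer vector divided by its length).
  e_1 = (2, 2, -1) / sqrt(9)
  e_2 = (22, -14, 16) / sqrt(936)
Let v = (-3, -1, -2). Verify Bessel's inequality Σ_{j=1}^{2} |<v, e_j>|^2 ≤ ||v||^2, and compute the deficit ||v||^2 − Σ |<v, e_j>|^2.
Σ |<v, e_j>|^2 = 150/13; ||v||^2 = 14; deficit = 32/13

Write each e_j = u_j / sqrt(<u_j, u_j>) where u_j is the displayed integer vector. Then <v, e_j> = <v, u_j> / sqrt(<u_j, u_j>), so |<v, e_j>|^2 = <v, u_j>^2 / <u_j, u_j>.
Coefficients: <v, e_1> = -6/sqrt(9), <v, e_2> = -84/sqrt(936).
Square and sum: Σ |<v, e_j>|^2 = 150/13.
Compute ||v||^2 = v·v = 14.
Deficit = 14 − 150/13 = 32/13 ≥ 0, confirming Bessel's inequality. (The deficit equals ||v − Σ <v,e_j> e_j||^2, the squared distance from v to span{e_j}.)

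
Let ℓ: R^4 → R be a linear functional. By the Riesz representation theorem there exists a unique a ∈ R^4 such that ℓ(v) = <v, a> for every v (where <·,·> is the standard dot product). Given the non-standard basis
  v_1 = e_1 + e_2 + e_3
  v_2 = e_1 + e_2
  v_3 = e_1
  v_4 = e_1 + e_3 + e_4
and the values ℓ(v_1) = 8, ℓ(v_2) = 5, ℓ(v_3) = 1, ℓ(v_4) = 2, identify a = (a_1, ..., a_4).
a = (1, 4, 3, -2)

Write a = (a_1, ..., a_4) in the standard basis. For each basis vector v_i, ℓ(v_i) = <v_i, a> is a linear equation in the a_j's. Collect the n equations into a matrix system V a = ℓ, where row i of V is v_i (expressed in the standard basis). Since V is invertible (lower-triangular with 1s on the diagonal, up to permutation), solve by back-substitution:
  V =
[[1, 1, 1, 0],
 [1, 1, 0, 0],
 [1, 0, 0, 0],
 [1, 0, 1, 1]]
  V a = (8, 5, 1, 2)
Solving gives a = (1, 4, 3, -2).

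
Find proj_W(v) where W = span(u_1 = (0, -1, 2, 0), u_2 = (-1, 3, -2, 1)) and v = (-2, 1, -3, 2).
proj_W(v) = (-8/13, 31/13, -30/13, 8/13)

Set up U = [u_1 | ... | u_2] ∈ R^(4×2). The projector onto W = col(U) is P = U (U^T U)^(-1) U^T.
Compute U^T U =
  [5, -7]
  [-7, 15],
and U^T v = (-7, 13).
Solve U^T U · c = U^T v for the coefficients: c = (-7/13, 8/13). The projection is proj_W(v) = U c.
Check: (v - proj_W(v)) · u_1 = 0  (should be 0).
Check: (v - proj_W(v)) · u_2 = 0  (should be 0).
Result: proj_W(v) = (-8/13, 31/13, -30/13, 8/13).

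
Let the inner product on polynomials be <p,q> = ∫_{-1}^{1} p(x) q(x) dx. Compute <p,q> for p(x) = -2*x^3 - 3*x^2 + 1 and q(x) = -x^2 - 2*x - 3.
<p,q> = 32/15

Expand the product: p(x)·q(x) = 2*x^5 + 7*x^4 + 12*x^3 + 8*x^2 - 2*x - 3.
∫_{-1}^{1} of each monomial x^k gives [2/(k+1) if k even, 0 if k odd]. Integrating term-by-term (or equivalently evaluating the antiderivative F(x) = x^6/3 + 7*x^5/5 + 3*x^4 + 8*x^3/3 - x^2 - 3*x at the endpoints):
  F(1) − F(−1) = 17/5 − (19/15) = 32/15.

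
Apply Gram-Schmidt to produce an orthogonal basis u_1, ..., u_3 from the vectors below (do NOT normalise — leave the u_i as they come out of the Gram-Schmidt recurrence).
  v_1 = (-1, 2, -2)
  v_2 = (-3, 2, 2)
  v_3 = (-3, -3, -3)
Orthogonal basis:
  u_1 = (-1, 2, -2)
  u_2 = (-8/3, 4/3, 8/3)
  u_3 = (-10/3, -10/3, -5/3)

Apply the Gram-Schmidt recurrence
  u_1 = v_1
  u_i = v_i − Σ_{j<i} ((v_i · u_j) / (u_j · u_j)) · u_j.

Step by step this gives:
  u_1 = (-1, 2, -2)
  u_2 = (-8/3, 4/3, 8/3)
  u_3 = (-10/3, -10/3, -5/3)

Orthogonality check:
  u_2 · u_1 = 0 (should be 0)
  u_3 · u_1 = 0 (should be 0)
  u_3 · u_2 = 0 (should be 0)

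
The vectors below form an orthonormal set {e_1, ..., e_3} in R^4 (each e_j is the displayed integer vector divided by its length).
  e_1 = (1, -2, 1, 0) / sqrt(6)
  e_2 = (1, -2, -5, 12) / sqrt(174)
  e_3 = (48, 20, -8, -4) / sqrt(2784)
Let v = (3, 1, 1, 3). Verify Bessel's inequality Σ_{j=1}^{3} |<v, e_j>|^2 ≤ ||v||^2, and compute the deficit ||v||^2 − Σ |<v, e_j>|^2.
Σ |<v, e_j>|^2 = 14; ||v||^2 = 20; deficit = 6

Write each e_j = u_j / sqrt(<u_j, u_j>) where u_j is the displayed integer vector. Then <v, e_j> = <v, u_j> / sqrt(<u_j, u_j>), so |<v, e_j>|^2 = <v, u_j>^2 / <u_j, u_j>.
Coefficients: <v, e_1> = 2/sqrt(6), <v, e_2> = 32/sqrt(174), <v, e_3> = 144/sqrt(2784).
Square and sum: Σ |<v, e_j>|^2 = 14.
Compute ||v||^2 = v·v = 20.
Deficit = 20 − 14 = 6 ≥ 0, confirming Bessel's inequality. (The deficit equals ||v − Σ <v,e_j> e_j||^2, the squared distance from v to span{e_j}.)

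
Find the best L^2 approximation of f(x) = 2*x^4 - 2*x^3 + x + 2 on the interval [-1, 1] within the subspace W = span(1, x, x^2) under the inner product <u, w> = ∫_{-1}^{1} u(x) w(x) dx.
g(x) = 12*x^2/7 - x/5 + 64/35

The best approximation g ∈ W is the orthogonal projection of f onto W. Writing g = a_0 + a_1 x + a_2 x^2, the coefficients solve the normal equations G · a = b where
  G_{ij} = <φ_i, φ_j> and b_i = <f, φ_i>, with φ_0 = 1, φ_1 = x, φ_2 = x^2.
G =
  [2, 0, 2/3]
  [0, 2/3, 0]
  [2/3, 0, 2/5],
b = (24/5, -2/15, 40/21).
Solving gives a_0 = 64/35, a_1 = -1/5, a_2 = 12/7, so
  g(x) = 12*x^2/7 - x/5 + 64/35.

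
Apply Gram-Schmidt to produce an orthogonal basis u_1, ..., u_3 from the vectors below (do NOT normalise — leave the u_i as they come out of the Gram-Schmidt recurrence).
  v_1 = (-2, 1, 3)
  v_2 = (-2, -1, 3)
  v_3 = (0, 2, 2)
Orthogonal basis:
  u_1 = (-2, 1, 3)
  u_2 = (-2/7, -13/7, 3/7)
  u_3 = (12/13, 0, 8/13)

Apply the Gram-Schmidt recurrence
  u_1 = v_1
  u_i = v_i − Σ_{j<i} ((v_i · u_j) / (u_j · u_j)) · u_j.

Step by step this gives:
  u_1 = (-2, 1, 3)
  u_2 = (-2/7, -13/7, 3/7)
  u_3 = (12/13, 0, 8/13)

Orthogonality check:
  u_2 · u_1 = 0 (should be 0)
  u_3 · u_1 = 0 (should be 0)
  u_3 · u_2 = 0 (should be 0)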